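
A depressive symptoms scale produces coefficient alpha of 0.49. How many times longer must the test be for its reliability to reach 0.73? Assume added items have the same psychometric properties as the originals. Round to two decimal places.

n = 0.73 × (1 − 0.49) / [ 0.49 × (1 − 0.73) ]
n = 0.3723 / 0.1323 ≈ 2.8141

2.81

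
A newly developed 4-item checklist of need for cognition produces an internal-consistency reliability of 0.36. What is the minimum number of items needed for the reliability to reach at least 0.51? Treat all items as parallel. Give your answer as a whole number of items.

Rearranging the Spearman-Brown formula for n,
n = r*(1 − r) / [ r (1 − r*) ]
n = [0.51 × 0.64] / [0.36 × 0.49]
  = 0.3264 / 0.1764 = 1.8503
Items needed = n × 4 = 1.8503 × 4 ≈ 7.40 → round up to 8

8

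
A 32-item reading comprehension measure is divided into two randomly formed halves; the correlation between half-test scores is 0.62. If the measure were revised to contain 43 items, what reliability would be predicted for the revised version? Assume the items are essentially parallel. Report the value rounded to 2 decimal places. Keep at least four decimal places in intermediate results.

First correct the split-half correlation to full-test reliability: r_full = 2 × 0.62 / (1 + 0.62) ≈ 0.7654
Then adjust to 43 items: n = 43/32 = 1.3438
r_new = n·r_full / (1 + (n − 1)·r_full) = 1.0285 / 1.2631 ≈ 0.8143

0.81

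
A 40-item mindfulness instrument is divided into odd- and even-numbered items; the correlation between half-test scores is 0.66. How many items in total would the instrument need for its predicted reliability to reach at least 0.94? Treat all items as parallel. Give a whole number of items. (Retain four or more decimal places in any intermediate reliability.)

162

r_full = 2(0.66)/(1 + 0.66) = 0.7952
n = r_tgt(1 − r_full) / [r_full(1 − r_tgt)] = 0.94 × 0.2048 / (0.7952 × 0.06) ≈ 4.0349
Items = 4.0349 × 40 ≈ 161.40 → 162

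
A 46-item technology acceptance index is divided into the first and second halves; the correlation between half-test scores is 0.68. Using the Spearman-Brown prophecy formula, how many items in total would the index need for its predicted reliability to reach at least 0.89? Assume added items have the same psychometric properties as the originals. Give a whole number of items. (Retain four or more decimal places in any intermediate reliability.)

r_full = 2(0.68)/(1 + 0.68) = 0.8095
Solve Spearman-Brown for n: n = 0.89(1 − 0.8095) / [0.8095(1 − 0.89)] = 1.9040
Required items = 1.9040 × 46 = 87.58, so 88 items.

88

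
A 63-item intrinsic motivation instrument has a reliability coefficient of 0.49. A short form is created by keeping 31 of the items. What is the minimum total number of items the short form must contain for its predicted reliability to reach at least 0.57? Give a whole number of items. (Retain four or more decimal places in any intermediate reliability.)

First, r for the 31-item form: n = 31/63 = 0.4921, so r_31 = 0.4921·0.49/(1 + (0.4921 − 1)·0.49) = 0.3210
Length factor from the short form to reach 0.57: n' = 0.57(1 − 0.3210) / [0.3210(1 − 0.57)] ≈ 2.8040
Total items = 2.8040 × 31 = 86.92, rounded up to 87.

87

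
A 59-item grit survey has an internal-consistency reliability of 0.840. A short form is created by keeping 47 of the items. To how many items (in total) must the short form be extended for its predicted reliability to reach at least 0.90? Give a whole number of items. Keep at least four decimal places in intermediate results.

102

First, r for the 47-item form: n = 47/59 = 0.7966, so r_47 = 0.7966·0.840/(1 + (0.7966 − 1)·0.840) = 0.8070
Then solve for n' with r_old = 0.8070, r_target = 0.90: n' = 0.90(1 − 0.8070)/[0.8070(1 − 0.90)] = 2.1524
Items = 2.1524 × 47 ≈ 101.16 → 102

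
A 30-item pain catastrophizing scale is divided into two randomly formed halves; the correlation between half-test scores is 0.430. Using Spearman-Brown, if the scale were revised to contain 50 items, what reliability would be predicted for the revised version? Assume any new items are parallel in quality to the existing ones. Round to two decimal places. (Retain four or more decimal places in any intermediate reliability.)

Spearman-Brown correction (n = 2): r_full = 2·0.430/(1 + 0.430) = 0.6014
Then adjust to 50 items: n = 50/30 = 1.6667
r_new = n·r_full / (1 + (n − 1)·r_full) = 1.0024 / 1.4010 ≈ 0.7155

0.72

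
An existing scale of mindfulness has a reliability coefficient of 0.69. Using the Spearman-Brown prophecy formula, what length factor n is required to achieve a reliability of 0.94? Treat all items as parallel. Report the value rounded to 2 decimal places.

7.04

n = 0.94 × (1 − 0.69) / [ 0.69 × (1 − 0.94) ]
  = 0.2914 / 0.0414 = 7.0386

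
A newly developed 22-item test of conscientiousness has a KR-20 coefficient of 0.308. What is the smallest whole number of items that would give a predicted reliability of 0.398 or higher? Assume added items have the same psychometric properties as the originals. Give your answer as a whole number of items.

Spearman-Brown solved for the length factor n:
n = r_target (1 − r_old) / [ r_old (1 − r_target) ]
n = [0.398 × 0.692] / [0.308 × 0.602]
  = 0.275416 / 0.185416 = 1.4854
1.4854 × 22 = 32.68 → 33 items

33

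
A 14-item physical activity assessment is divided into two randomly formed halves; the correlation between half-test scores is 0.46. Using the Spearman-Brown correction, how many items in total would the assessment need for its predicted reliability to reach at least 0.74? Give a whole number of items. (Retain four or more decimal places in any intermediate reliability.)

r_full = 2(0.46)/(1 + 0.46) = 0.6301
Solve Spearman-Brown for n: n = 0.74(1 − 0.6301) / [0.6301(1 − 0.74)] = 1.6708
Items = 1.6708 × 14 ≈ 23.39 → 24

24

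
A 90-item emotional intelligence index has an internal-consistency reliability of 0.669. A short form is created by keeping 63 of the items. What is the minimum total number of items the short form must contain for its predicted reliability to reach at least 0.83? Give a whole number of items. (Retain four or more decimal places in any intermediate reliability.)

Short-form reliability: n = 63/90 = 0.7000; r_63 = n·r/(1+(n−1)r) ≈ 0.5859
Then solve for n' with r_old = 0.5859, r_target = 0.83: n' = 0.83(1 − 0.5859)/[0.5859(1 − 0.83)] = 3.4507
Total items = 3.4507 × 63 = 217.39, rounded up to 218.

218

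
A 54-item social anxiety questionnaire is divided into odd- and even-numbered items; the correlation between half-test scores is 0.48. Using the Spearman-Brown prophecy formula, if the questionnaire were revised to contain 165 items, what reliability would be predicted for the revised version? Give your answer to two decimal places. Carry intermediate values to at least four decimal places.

0.85

Spearman-Brown correction (n = 2): r_full = 2·0.48/(1 + 0.48) = 0.6486
Length factor from 54 to 165 items: n = 165/54 = 3.0556
r_new = n·r_full / (1 + (n − 1)·r_full) = 1.9819 / 2.3333 ≈ 0.8494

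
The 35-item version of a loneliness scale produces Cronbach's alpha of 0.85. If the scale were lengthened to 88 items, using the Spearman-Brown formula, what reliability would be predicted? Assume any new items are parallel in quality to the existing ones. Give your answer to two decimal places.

0.93

n = 88/35 = 2.5143
By Spearman-Brown, r_new = n r / (1 + (n − 1) r).
r_new = (2.5143 × 0.85) / (1 + (2.5143 − 1) × 0.85)
     = 2.1372 / 2.2872 = 0.9344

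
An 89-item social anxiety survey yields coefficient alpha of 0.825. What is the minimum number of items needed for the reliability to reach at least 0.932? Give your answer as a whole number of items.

259

Invert Spearman-Brown to solve for n:
n = r_target (1 − r_old) / [ r_old (1 − r_target) ]
n = [0.932 × 0.175] / [0.825 × 0.068]
  = 0.163100 / 0.056100 = 2.9073
2.9073 × 89 = 258.75 → 259 items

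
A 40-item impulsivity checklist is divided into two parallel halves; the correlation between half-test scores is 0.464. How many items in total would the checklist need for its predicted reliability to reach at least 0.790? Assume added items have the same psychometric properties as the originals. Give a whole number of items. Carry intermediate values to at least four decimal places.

Corrected full-test reliability: r_full = 2 × 0.464 / (1 + 0.464) ≈ 0.6339
Solve Spearman-Brown for n: n = 0.790(1 − 0.6339) / [0.6339(1 − 0.790)] = 2.1726
Items = 2.1726 × 40 ≈ 86.90 → 87

87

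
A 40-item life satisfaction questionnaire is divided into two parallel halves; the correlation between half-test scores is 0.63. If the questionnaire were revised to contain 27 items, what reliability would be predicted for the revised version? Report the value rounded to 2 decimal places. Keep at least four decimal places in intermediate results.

Full-test reliability from the split-half r: r_full = 2(0.63)/(1 + 0.63) = 0.7730
Length factor from 40 to 27 items: n = 27/40 = 0.6750
r_new = n·r_full / (1 + (n − 1)·r_full) = 0.5218 / 0.7488 ≈ 0.6968

0.70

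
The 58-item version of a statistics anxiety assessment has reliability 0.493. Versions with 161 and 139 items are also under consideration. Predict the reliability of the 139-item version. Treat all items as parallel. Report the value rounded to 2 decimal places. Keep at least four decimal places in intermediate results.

0.70

The 161-item form is not needed; work directly from the 58-item form with n = 139/58 = 2.3966.
r_{139} = n·r / (1 + (n − 1)·r) = 1.1815 / 1.6885 ≈ 0.6997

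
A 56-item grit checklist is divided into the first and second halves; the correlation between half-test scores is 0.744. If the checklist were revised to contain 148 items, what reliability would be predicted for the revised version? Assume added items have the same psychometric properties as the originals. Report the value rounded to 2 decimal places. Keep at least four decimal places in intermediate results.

First correct the split-half correlation to full-test reliability: r_full = 2 × 0.744 / (1 + 0.744) ≈ 0.8532
Then adjust to 148 items: n = 148/56 = 2.6429
r_new = n·r_full / (1 + (n − 1)·r_full) = 2.2549 / 2.4017 ≈ 0.9389

0.94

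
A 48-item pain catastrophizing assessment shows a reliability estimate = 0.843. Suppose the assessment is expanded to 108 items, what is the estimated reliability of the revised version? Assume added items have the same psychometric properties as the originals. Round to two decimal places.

0.92

n = 108/48 = 2.25
Apply the Spearman-Brown prophecy formula, r' = nr / [1 + (n − 1)r]:
r_new = 2.25·0.843 / [1 + (2.25 − 1)·0.843]
r_new = 1.8967 / 2.0537 ≈ 0.9236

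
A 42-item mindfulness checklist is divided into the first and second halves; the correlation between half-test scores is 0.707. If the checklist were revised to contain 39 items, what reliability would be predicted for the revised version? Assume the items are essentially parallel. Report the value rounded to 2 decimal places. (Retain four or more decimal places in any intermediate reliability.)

First correct the split-half correlation to full-test reliability: r_full = 2 × 0.707 / (1 + 0.707) ≈ 0.8284
Length factor from 42 to 39 items: n = 39/42 = 0.9286
r_new = n·r_full / (1 + (n − 1)·r_full) = 0.7693 / 0.9409 ≈ 0.8176

0.82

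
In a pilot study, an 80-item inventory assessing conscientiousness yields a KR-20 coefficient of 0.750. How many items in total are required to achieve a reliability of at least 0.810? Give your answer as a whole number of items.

Spearman-Brown solved for the length factor n:
n = r_target (1 − r_old) / [ r_old (1 − r_target) ]
n = 0.810(1 − 0.750) / [0.750(1 − 0.810)]
  = 0.202500 / 0.142500 = 1.4211
Items needed = n × 80 = 1.4211 × 80 ≈ 113.69 → round up to 114

114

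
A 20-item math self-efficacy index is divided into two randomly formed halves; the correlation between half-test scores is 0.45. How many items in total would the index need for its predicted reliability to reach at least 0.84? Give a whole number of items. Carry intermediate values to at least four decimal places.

r_full = 2(0.45)/(1 + 0.45) = 0.6207
Solve Spearman-Brown for n: n = 0.84(1 − 0.6207) / [0.6207(1 − 0.84)] = 3.2082
Items = 3.2082 × 20 ≈ 64.16 → 65

65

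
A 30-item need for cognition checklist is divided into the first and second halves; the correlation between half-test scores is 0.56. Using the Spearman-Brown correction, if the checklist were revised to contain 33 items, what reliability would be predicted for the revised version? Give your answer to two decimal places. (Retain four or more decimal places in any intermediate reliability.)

Spearman-Brown correction (n = 2): r_full = 2·0.56/(1 + 0.56) = 0.7179
Then adjust to 33 items: n = 33/30 = 1.1000
r_new = n·r_full / (1 + (n − 1)·r_full) = 0.7897 / 1.0718 ≈ 0.7368

0.74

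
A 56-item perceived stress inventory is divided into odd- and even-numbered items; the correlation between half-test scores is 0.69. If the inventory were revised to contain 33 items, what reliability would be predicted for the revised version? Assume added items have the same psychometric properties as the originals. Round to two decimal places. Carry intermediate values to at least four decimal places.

Spearman-Brown correction (n = 2): r_full = 2·0.69/(1 + 0.69) = 0.8166
Then adjust to 33 items: n = 33/56 = 0.5893
r_new = n·r_full / (1 + (n − 1)·r_full) = 0.4812 / 0.6646 ≈ 0.7240

0.72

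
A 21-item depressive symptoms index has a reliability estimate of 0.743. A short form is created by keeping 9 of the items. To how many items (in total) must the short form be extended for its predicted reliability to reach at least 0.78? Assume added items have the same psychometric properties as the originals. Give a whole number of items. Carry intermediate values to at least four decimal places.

26

First, r for the 9-item form: n = 9/21 = 0.4286, so r_9 = 0.4286·0.743/(1 + (0.4286 − 1)·0.743) = 0.5534
Length factor from the short form to reach 0.78: n' = 0.78(1 − 0.5534) / [0.5534(1 − 0.78)] ≈ 2.8612
Items = 2.8612 × 9 ≈ 25.75 → 26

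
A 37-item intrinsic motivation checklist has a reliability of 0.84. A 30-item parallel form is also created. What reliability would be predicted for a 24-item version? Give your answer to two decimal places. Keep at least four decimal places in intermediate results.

The 30-item form is not needed; work directly from the 37-item form with n = 24/37 = 0.6486.
r_{24} = n·r / (1 + (n − 1)·r) = 0.5448 / 0.7048 ≈ 0.7730

0.77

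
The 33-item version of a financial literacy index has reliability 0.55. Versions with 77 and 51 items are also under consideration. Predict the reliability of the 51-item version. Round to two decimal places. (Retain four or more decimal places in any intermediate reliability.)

0.65

The 77-item form is not needed; work directly from the 33-item form with n = 51/33 = 1.5455.
r_{51} = n·r / (1 + (n − 1)·r) = 0.8500 / 1.3000 ≈ 0.6538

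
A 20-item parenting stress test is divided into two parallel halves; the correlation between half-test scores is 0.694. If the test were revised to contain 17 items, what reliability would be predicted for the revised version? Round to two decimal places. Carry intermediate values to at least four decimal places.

Full-test reliability from the split-half r: r_full = 2(0.694)/(1 + 0.694) = 0.8194
Then adjust to 17 items: n = 17/20 = 0.8500
r_new = n·r_full / (1 + (n − 1)·r_full) = 0.6965 / 0.8771 ≈ 0.7941

0.79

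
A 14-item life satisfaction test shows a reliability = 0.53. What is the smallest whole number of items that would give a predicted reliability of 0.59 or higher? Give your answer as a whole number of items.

18

Rearranging the Spearman-Brown formula for n,
n = r*(1 − r) / [ r (1 − r*) ]
n = 0.59 × (1 − 0.53) / [ 0.53 × (1 − 0.59) ]
n = 0.2773 / 0.2173 ≈ 1.2761
1.2761 × 14 = 17.87 → 18 items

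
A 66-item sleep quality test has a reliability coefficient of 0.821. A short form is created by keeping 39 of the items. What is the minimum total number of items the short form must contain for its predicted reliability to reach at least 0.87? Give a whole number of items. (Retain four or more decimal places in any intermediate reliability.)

Short-form reliability: n = 39/66 = 0.5909; r_39 = n·r/(1+(n−1)r) ≈ 0.7305
Then solve for n' with r_old = 0.7305, r_target = 0.87: n' = 0.87(1 − 0.7305)/[0.7305(1 − 0.87)] = 2.4690
Total items = 2.4690 × 39 = 96.29, rounded up to 97.

97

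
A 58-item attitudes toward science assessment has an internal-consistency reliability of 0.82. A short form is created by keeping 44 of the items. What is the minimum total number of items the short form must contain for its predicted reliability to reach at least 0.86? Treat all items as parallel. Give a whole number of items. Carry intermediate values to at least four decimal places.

79

Short-form reliability: n = 44/58 = 0.7586; r_44 = n·r/(1+(n−1)r) ≈ 0.7756
Length factor from the short form to reach 0.86: n' = 0.86(1 − 0.7756) / [0.7756(1 − 0.86)] ≈ 1.7773
Total items = 1.7773 × 44 = 78.20, rounded up to 79.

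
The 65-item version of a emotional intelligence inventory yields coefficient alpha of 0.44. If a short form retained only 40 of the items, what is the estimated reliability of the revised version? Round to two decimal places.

0.33

The new length is 40/65 = 0.6154 times the old.
By Spearman-Brown, r_new = n r / (1 + (n − 1) r).
r_new = (0.6154 × 0.44) / (1 + (0.6154 − 1) × 0.44)
r_new = 0.2708 / 0.8308 ≈ 0.3260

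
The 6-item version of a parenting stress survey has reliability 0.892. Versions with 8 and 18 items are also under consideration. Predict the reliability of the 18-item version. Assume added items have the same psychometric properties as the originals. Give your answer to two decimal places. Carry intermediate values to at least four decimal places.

0.96

The 8-item form is not needed; work directly from the 6-item form with n = 18/6 = 3.0000.
r_{18} = n·r / (1 + (n − 1)·r) = 2.6760 / 2.7840 ≈ 0.9612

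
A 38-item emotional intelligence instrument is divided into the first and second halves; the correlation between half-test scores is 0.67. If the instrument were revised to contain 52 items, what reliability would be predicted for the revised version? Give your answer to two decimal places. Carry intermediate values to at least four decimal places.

0.85

Spearman-Brown correction (n = 2): r_full = 2·0.67/(1 + 0.67) = 0.8024
Length factor from 38 to 52 items: n = 52/38 = 1.3684
r_new = n·r_full / (1 + (n − 1)·r_full) = 1.0980 / 1.2956 ≈ 0.8475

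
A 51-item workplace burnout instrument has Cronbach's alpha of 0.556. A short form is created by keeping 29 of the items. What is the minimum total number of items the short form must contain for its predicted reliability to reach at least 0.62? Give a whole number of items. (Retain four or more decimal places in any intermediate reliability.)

First, r for the 29-item form: n = 29/51 = 0.5686, so r_29 = 0.5686·0.556/(1 + (0.5686 − 1)·0.556) = 0.4159
Length factor from the short form to reach 0.62: n' = 0.62(1 − 0.4159) / [0.4159(1 − 0.62)] ≈ 2.2914
Items = 2.2914 × 29 ≈ 66.45 → 67

67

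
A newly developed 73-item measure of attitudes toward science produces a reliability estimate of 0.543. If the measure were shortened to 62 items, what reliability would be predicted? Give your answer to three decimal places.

0.502

The new length is 62/73 = 0.8493 times the old.
Spearman-Brown: r_new = n·r / (1 + (n − 1)·r)
r_new = 0.8493·0.543 / [1 + (0.8493 − 1)·0.543]
     = 0.4612 / 0.9182 = 0.5023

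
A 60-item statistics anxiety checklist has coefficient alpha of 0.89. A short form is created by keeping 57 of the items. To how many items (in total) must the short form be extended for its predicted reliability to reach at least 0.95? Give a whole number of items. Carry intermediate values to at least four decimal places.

141

First, r for the 57-item form: n = 57/60 = 0.9500, so r_57 = 0.9500·0.89/(1 + (0.9500 − 1)·0.89) = 0.8849
Length factor from the short form to reach 0.95: n' = 0.95(1 − 0.8849) / [0.8849(1 − 0.95)] ≈ 2.4714
Total items = 2.4714 × 57 = 140.87, rounded up to 141.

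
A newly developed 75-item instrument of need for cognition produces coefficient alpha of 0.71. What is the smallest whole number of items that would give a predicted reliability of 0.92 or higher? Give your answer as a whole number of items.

Spearman-Brown solved for the length factor n:
n = r_target (1 − r_old) / [ r_old (1 − r_target) ]
n = 0.92 × (1 − 0.71) / [ 0.71 × (1 − 0.92) ]
  = 0.2668 / 0.0568 = 4.6972
Items needed = n × 75 = 4.6972 × 75 ≈ 352.29 → round up to 353

353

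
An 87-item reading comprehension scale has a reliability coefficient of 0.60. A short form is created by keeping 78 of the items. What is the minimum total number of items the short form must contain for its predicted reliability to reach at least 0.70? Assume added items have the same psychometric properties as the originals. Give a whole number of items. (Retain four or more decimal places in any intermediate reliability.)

Short-form reliability: n = 78/87 = 0.8966; r_78 = n·r/(1+(n−1)r) ≈ 0.5735
Length factor from the short form to reach 0.70: n' = 0.70(1 − 0.5735) / [0.5735(1 − 0.70)] ≈ 1.7353
Items = 1.7353 × 78 ≈ 135.35 → 136

136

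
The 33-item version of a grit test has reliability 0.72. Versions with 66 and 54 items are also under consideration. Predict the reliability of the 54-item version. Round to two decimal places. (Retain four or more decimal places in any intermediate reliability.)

0.81

Only the ratio of lengths matters: n = 54/33 = 1.6364
r_{54} = n·r / (1 + (n − 1)·r) = 1.1782 / 1.4582 ≈ 0.8080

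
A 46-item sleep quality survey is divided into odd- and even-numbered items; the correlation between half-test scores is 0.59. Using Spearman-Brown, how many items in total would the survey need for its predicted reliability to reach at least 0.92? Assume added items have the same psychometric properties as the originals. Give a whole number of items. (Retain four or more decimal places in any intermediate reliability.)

r_full = 2(0.59)/(1 + 0.59) = 0.7421
n = r_tgt(1 − r_full) / [r_full(1 − r_tgt)] = 0.92 × 0.2579 / (0.7421 × 0.08) ≈ 3.9966
Required items = 3.9966 × 46 = 183.84, so 184 items.

184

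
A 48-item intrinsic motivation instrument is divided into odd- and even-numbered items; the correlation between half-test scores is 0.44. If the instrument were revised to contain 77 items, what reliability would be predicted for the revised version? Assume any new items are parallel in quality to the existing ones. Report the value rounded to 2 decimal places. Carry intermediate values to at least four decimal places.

0.72

Full-test reliability from the split-half r: r_full = 2(0.44)/(1 + 0.44) = 0.6111
Length factor from 48 to 77 items: n = 77/48 = 1.6042
r_new = n·r_full / (1 + (n − 1)·r_full) = 0.9803 / 1.3692 ≈ 0.7160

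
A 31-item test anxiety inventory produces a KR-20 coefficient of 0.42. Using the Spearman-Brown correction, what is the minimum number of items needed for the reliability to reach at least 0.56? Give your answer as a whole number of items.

Spearman-Brown solved for the length factor n:
n = r*(1 − r) / [ r (1 − r*) ]
n = [0.56 × 0.58] / [0.42 × 0.44]
n = 0.3248 / 0.1848 ≈ 1.7576
Items needed = n × 31 = 1.7576 × 31 ≈ 54.49 → round up to 55

55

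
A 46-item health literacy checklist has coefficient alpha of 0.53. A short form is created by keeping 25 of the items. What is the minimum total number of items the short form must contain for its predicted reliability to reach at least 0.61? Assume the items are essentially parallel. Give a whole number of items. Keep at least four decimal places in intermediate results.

Short-form reliability: n = 25/46 = 0.5435; r_25 = n·r/(1+(n−1)r) ≈ 0.3800
Length factor from the short form to reach 0.61: n' = 0.61(1 − 0.3800) / [0.3800(1 − 0.61)] ≈ 2.5520
Total items = 2.5520 × 25 = 63.80, rounded up to 64.

64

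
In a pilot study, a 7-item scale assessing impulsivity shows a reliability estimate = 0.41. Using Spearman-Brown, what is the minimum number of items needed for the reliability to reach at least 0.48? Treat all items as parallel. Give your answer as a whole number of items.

n = 0.48(1 − 0.41) / [0.41(1 − 0.48)]
  = 0.2832 / 0.2132 = 1.3283
Items needed = n × 7 = 1.3283 × 7 ≈ 9.30 → round up to 10

10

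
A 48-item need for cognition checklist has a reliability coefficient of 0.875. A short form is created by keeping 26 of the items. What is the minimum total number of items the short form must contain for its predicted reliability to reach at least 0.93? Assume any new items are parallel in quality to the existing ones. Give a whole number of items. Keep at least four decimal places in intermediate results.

Short-form reliability: n = 26/48 = 0.5417; r_26 = n·r/(1+(n−1)r) ≈ 0.7913
Length factor from the short form to reach 0.93: n' = 0.93(1 − 0.7913) / [0.7913(1 − 0.93)] ≈ 3.5040
Items = 3.5040 × 26 ≈ 91.10 → 92

92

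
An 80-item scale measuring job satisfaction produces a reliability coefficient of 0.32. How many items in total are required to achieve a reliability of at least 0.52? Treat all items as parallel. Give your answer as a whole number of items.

185

Spearman-Brown solved for the length factor n:
n = r_target (1 − r_old) / [ r_old (1 − r_target) ]
n = 0.52(1 − 0.32) / [0.32(1 − 0.52)]
  = 0.3536 / 0.1536 = 2.3021
2.3021 × 80 = 184.17 → 185 items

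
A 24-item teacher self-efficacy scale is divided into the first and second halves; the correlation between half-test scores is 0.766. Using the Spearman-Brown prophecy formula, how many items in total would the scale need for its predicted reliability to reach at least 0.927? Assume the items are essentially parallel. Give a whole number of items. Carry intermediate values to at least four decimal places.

47

r_full = 2(0.766)/(1 + 0.766) = 0.8675
n = r_tgt(1 − r_full) / [r_full(1 − r_tgt)] = 0.927 × 0.1325 / (0.8675 × 0.073) ≈ 1.9396
Required items = 1.9396 × 24 = 46.55, so 47 items.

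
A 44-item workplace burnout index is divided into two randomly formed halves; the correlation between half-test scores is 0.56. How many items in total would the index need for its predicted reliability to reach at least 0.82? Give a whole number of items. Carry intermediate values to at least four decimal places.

r_full = 2(0.56)/(1 + 0.56) = 0.7179
Solve Spearman-Brown for n: n = 0.82(1 − 0.7179) / [0.7179(1 − 0.82)] = 1.7901
Required items = 1.7901 × 44 = 78.76, so 79 items.

79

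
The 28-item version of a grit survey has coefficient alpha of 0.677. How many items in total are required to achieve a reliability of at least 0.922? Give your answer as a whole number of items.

Rearranging the Spearman-Brown formula for n,
n = r_target (1 − r_old) / [ r_old (1 − r_target) ]
n = 0.922 × (1 − 0.677) / [ 0.677 × (1 − 0.922) ]
  = 0.297806 / 0.052806 = 5.6396
So the test needs 5.6396 × 28 ≈ 157.91 items; rounding up, 158.

158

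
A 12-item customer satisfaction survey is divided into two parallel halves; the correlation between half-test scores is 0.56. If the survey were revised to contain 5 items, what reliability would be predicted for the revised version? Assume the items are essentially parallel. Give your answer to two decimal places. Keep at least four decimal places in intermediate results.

0.51

Spearman-Brown correction (n = 2): r_full = 2·0.56/(1 + 0.56) = 0.7179
Length factor from 12 to 5 items: n = 5/12 = 0.4167
r_new = n·r_full / (1 + (n − 1)·r_full) = 0.2991 / 0.5812 ≈ 0.5146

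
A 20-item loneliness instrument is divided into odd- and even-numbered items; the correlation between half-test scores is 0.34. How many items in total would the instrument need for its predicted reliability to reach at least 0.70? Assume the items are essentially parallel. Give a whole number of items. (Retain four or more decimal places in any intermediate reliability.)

Corrected full-test reliability: r_full = 2 × 0.34 / (1 + 0.34) ≈ 0.5075
n = r_tgt(1 − r_full) / [r_full(1 − r_tgt)] = 0.70 × 0.4925 / (0.5075 × 0.30) ≈ 2.2644
Required items = 2.2644 × 20 = 45.29, so 46 items.

46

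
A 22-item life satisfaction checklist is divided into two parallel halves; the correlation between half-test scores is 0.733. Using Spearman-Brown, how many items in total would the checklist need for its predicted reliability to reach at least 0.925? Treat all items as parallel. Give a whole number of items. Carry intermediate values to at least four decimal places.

Corrected full-test reliability: r_full = 2 × 0.733 / (1 + 0.733) ≈ 0.8459
n = r_tgt(1 − r_full) / [r_full(1 − r_tgt)] = 0.925 × 0.1541 / (0.8459 × 0.075) ≈ 2.2468
Items = 2.2468 × 22 ≈ 49.43 → 50

50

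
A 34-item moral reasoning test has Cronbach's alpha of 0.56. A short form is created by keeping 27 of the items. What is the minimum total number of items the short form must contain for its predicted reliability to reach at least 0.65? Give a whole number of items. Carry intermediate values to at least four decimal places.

Short-form reliability: n = 27/34 = 0.7941; r_27 = n·r/(1+(n−1)r) ≈ 0.5027
Length factor from the short form to reach 0.65: n' = 0.65(1 − 0.5027) / [0.5027(1 − 0.65)] ≈ 1.8372
Items = 1.8372 × 27 ≈ 49.60 → 50

50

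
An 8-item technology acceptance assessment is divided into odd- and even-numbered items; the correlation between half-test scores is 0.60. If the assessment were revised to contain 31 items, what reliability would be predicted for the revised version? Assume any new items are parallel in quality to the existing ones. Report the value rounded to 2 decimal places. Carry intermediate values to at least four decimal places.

0.92

Full-test reliability from the split-half r: r_full = 2(0.60)/(1 + 0.60) = 0.7500
Length factor from 8 to 31 items: n = 31/8 = 3.8750
r_new = n·r_full / (1 + (n − 1)·r_full) = 2.9062 / 3.1562 ≈ 0.9208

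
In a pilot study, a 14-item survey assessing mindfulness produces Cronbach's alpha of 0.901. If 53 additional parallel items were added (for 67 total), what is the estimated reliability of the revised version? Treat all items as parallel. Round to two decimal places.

0.98

Length ratio n = 67/14 = 4.7857
r_new = 4.7857·0.901 / [1 + (4.7857 − 1)·0.901]
r_new = 4.3119 / 4.4109 ≈ 0.9776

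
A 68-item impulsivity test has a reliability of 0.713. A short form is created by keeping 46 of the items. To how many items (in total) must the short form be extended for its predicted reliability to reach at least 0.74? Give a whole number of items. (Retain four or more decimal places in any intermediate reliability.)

Short-form reliability: n = 46/68 = 0.6765; r_46 = n·r/(1+(n−1)r) ≈ 0.6270
Length factor from the short form to reach 0.74: n' = 0.74(1 − 0.6270) / [0.6270(1 − 0.74)] ≈ 1.6932
Items = 1.6932 × 46 ≈ 77.89 → 78

78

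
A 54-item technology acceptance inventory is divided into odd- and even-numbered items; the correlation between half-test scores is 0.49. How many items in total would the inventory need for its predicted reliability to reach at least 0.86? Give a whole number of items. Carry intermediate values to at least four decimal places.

173

r_full = 2(0.49)/(1 + 0.49) = 0.6577
n = r_tgt(1 − r_full) / [r_full(1 − r_tgt)] = 0.86 × 0.3423 / (0.6577 × 0.14) ≈ 3.1971
Items = 3.1971 × 54 ≈ 172.64 → 173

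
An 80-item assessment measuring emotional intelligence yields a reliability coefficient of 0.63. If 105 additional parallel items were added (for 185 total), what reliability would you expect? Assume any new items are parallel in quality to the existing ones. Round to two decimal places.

0.80

The new length is 185/80 = 2.3125 times the old.
r_new = 2.3125·0.63 / [1 + (2.3125 − 1)·0.63]
     = 1.4569 / 1.8269 = 0.7975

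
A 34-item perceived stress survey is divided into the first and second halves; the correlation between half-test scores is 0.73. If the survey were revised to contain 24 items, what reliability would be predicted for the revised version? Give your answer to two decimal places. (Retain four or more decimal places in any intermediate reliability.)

First correct the split-half correlation to full-test reliability: r_full = 2 × 0.73 / (1 + 0.73) ≈ 0.8439
Length factor from 34 to 24 items: n = 24/34 = 0.7059
r_new = n·r_full / (1 + (n − 1)·r_full) = 0.5957 / 0.7518 ≈ 0.7924

0.79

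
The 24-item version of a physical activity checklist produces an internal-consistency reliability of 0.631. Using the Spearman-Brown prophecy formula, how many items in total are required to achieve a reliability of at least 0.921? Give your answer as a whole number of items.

164

Spearman-Brown solved for the length factor n:
n = r*(1 − r) / [ r (1 − r*) ]
n = [0.921 × 0.369] / [0.631 × 0.079]
n = 0.339849 / 0.049849 ≈ 6.8176
So the test needs 6.8176 × 24 ≈ 163.62 items; rounding up, 164.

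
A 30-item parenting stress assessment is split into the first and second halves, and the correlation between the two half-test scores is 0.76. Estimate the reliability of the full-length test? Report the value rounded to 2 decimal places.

The full test is twice the length of either half (n = 2).
r_full = 2r_hh / (1 + r_hh) = 2 × 0.76 / (1 + 0.76)
r_full = 1.5200 / 1.7600 ≈ 0.8636

0.86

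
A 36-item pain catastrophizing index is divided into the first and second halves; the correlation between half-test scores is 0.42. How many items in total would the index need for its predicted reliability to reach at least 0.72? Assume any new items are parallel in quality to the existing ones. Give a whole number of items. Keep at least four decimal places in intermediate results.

Corrected full-test reliability: r_full = 2 × 0.42 / (1 + 0.42) ≈ 0.5915
n = r_tgt(1 − r_full) / [r_full(1 − r_tgt)] = 0.72 × 0.4085 / (0.5915 × 0.28) ≈ 1.7759
Required items = 1.7759 × 36 = 63.93, so 64 items.

64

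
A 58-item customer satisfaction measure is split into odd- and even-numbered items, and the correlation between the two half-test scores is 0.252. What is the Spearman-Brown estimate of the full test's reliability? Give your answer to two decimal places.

The full test is twice the length of either half (n = 2).
r_full = 2r_hh / (1 + r_hh) = 2 × 0.252 / (1 + 0.252)
r_full = 0.5040 / 1.2520 ≈ 0.4026

0.40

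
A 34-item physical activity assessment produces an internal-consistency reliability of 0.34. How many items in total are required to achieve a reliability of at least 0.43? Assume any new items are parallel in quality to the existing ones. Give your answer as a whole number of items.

Spearman-Brown solved for the length factor n:
n = r_target (1 − r_old) / [ r_old (1 − r_target) ]
n = [0.43 × 0.66] / [0.34 × 0.57]
  = 0.2838 / 0.1938 = 1.4644
So the test needs 1.4644 × 34 ≈ 49.79 items; rounding up, 50.

50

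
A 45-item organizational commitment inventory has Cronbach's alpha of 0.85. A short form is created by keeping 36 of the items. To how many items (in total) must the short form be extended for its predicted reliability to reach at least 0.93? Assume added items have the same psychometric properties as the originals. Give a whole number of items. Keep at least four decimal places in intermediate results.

First, r for the 36-item form: n = 36/45 = 0.8000, so r_36 = 0.8000·0.85/(1 + (0.8000 − 1)·0.85) = 0.8193
Length factor from the short form to reach 0.93: n' = 0.93(1 − 0.8193) / [0.8193(1 − 0.93)] ≈ 2.9302
Total items = 2.9302 × 36 = 105.49, rounded up to 106.

106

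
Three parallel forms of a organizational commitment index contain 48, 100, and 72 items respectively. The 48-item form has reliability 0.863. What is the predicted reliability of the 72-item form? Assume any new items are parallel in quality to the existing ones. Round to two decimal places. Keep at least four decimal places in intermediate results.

0.90

The 100-item form is not needed; work directly from the 48-item form with n = 72/48 = 1.5000.
r_{72} = n·r / (1 + (n − 1)·r) = 1.2945 / 1.4315 ≈ 0.9043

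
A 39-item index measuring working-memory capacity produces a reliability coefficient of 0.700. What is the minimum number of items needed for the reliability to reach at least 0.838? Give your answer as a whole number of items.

Spearman-Brown solved for the length factor n:
n = r*(1 − r) / [ r (1 − r*) ]
n = 0.838 × (1 − 0.700) / [ 0.700 × (1 − 0.838) ]
  = 0.251400 / 0.113400 = 2.2169
2.2169 × 39 = 86.46 → 87 items

87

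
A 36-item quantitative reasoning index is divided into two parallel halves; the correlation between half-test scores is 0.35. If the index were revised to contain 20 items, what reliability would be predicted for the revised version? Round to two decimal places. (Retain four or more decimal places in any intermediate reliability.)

First correct the split-half correlation to full-test reliability: r_full = 2 × 0.35 / (1 + 0.35) ≈ 0.5185
Length factor from 36 to 20 items: n = 20/36 = 0.5556
r_new = n·r_full / (1 + (n − 1)·r_full) = 0.2881 / 0.7696 ≈ 0.3744

0.37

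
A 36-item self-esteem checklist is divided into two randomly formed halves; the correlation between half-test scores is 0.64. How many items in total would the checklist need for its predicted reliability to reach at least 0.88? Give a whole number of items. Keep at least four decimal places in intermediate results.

Corrected full-test reliability: r_full = 2 × 0.64 / (1 + 0.64) ≈ 0.7805
Solve Spearman-Brown for n: n = 0.88(1 − 0.7805) / [0.7805(1 − 0.88)] = 2.0624
Required items = 2.0624 × 36 = 74.25, so 75 items.

75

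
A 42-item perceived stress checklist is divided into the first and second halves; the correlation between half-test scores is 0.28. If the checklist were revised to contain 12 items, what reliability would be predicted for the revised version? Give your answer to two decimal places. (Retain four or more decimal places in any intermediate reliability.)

0.18

First correct the split-half correlation to full-test reliability: r_full = 2 × 0.28 / (1 + 0.28) ≈ 0.4375
Then adjust to 12 items: n = 12/42 = 0.2857
r_new = n·r_full / (1 + (n − 1)·r_full) = 0.1250 / 0.6875 ≈ 0.1818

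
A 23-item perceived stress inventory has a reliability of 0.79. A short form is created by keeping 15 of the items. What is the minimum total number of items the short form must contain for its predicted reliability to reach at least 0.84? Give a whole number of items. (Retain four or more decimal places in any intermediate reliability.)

33

First, r for the 15-item form: n = 15/23 = 0.6522, so r_15 = 0.6522·0.79/(1 + (0.6522 − 1)·0.79) = 0.7104
Then solve for n' with r_old = 0.7104, r_target = 0.84: n' = 0.84(1 − 0.7104)/[0.7104(1 − 0.84)] = 2.1402
Items = 2.1402 × 15 ≈ 32.10 → 33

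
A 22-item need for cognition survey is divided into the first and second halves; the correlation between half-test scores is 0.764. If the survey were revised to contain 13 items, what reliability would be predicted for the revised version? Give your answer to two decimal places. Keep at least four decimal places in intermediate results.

Spearman-Brown correction (n = 2): r_full = 2·0.764/(1 + 0.764) = 0.8662
Then adjust to 13 items: n = 13/22 = 0.5909
r_new = n·r_full / (1 + (n − 1)·r_full) = 0.5118 / 0.6456 ≈ 0.7928

0.79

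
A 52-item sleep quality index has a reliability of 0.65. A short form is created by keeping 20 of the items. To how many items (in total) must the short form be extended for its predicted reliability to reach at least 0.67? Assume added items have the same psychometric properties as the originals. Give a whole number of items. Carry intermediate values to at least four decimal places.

First, r for the 20-item form: n = 20/52 = 0.3846, so r_20 = 0.3846·0.65/(1 + (0.3846 − 1)·0.65) = 0.4167
Length factor from the short form to reach 0.67: n' = 0.67(1 − 0.4167) / [0.4167(1 − 0.67)] ≈ 2.8420
Items = 2.8420 × 20 ≈ 56.84 → 57

57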